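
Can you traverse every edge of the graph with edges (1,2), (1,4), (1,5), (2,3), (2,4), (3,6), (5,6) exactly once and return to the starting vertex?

Step 1: Find the degree of each vertex:
  deg(1) = 3
  deg(2) = 3
  deg(3) = 2
  deg(4) = 2
  deg(5) = 2
  deg(6) = 2

Step 2: Count vertices with odd degree:
  Odd-degree vertices: 1, 2 (2 total)

Step 3: Apply Euler's theorem:
  - Eulerian circuit exists iff graph is connected and all vertices have even degree
  - Eulerian path exists iff graph is connected and has 0 or 2 odd-degree vertices

Graph is connected with exactly 2 odd-degree vertices (1, 2).
Eulerian path exists (starting and ending at the odd-degree vertices), but no Eulerian circuit.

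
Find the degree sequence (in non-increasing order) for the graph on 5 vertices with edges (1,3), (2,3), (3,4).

Step 1: Count edges incident to each vertex:
  deg(1) = 1 (neighbors: 3)
  deg(2) = 1 (neighbors: 3)
  deg(3) = 3 (neighbors: 1, 2, 4)
  deg(4) = 1 (neighbors: 3)
  deg(5) = 0 (neighbors: none)

Step 2: Sort degrees in non-increasing order:
  Degrees: [1, 1, 3, 1, 0] -> sorted: [3, 1, 1, 1, 0]

Degree sequence: [3, 1, 1, 1, 0]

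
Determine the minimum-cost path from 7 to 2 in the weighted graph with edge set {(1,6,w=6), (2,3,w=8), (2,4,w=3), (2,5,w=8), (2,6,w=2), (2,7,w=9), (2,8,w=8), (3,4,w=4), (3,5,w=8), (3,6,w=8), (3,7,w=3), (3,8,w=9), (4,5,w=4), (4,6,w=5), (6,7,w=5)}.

Step 1: Build adjacency list with weights:
  1: 6(w=6)
  2: 3(w=8), 4(w=3), 5(w=8), 6(w=2), 7(w=9), 8(w=8)
  3: 2(w=8), 4(w=4), 5(w=8), 6(w=8), 7(w=3), 8(w=9)
  4: 2(w=3), 3(w=4), 5(w=4), 6(w=5)
  5: 2(w=8), 3(w=8), 4(w=4)
  6: 1(w=6), 2(w=2), 3(w=8), 4(w=5), 7(w=5)
  7: 2(w=9), 3(w=3), 6(w=5)
  8: 2(w=8), 3(w=9)

Step 2: Apply Dijkstra's algorithm from vertex 7:
  Visit vertex 7 (distance=0)
    Update dist[2] = 9
    Update dist[3] = 3
    Update dist[6] = 5
  Visit vertex 3 (distance=3)
    Update dist[4] = 7
    Update dist[5] = 11
    Update dist[8] = 12
  Visit vertex 6 (distance=5)
    Update dist[1] = 11
    Update dist[2] = 7
  Visit vertex 2 (distance=7)

Step 3: Shortest path: 7 -> 6 -> 2
Total weight: 5 + 2 = 7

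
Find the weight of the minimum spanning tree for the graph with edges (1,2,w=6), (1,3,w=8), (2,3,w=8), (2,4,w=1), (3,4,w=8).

Apply Kruskal's algorithm (sort edges by weight, add if no cycle):

Sorted edges by weight:
  (2,4) w=1
  (1,2) w=6
  (1,3) w=8
  (2,3) w=8
  (3,4) w=8

Add edge (2,4) w=1 -- no cycle. Running total: 1
Add edge (1,2) w=6 -- no cycle. Running total: 7
Add edge (1,3) w=8 -- no cycle. Running total: 15

MST edges: (2,4,w=1), (1,2,w=6), (1,3,w=8)
Total MST weight: 1 + 6 + 8 = 15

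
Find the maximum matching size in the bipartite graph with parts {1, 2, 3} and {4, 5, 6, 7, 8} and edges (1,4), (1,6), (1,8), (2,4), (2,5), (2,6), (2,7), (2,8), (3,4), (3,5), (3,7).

Step 1: List the neighbors of each left vertex:
  1: 4, 6, 8
  2: 4, 5, 6, 7, 8
  3: 4, 5, 7

Step 2: Greedily match left vertices, then look for augmenting paths:
  Match 1 -- 4
  Match 2 -- 5
  Match 3 -- 7
  No augmenting path remains.

Step 3: Verify this is maximum:
  Matching size 3 = min(|L|, |R|) = min(3, 5), which is an upper bound, so this matching is maximum.

Maximum matching: {(1,4), (2,5), (3,7)}
Size: 3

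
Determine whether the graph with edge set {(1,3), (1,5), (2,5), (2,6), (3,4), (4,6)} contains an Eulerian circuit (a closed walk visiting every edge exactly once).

Step 1: Find the degree of each vertex:
  deg(1) = 2
  deg(2) = 2
  deg(3) = 2
  deg(4) = 2
  deg(5) = 2
  deg(6) = 2

Step 2: Count vertices with odd degree:
  All vertices have even degree (0 odd-degree vertices)

Step 3: Apply Euler's theorem:
  - Eulerian circuit exists iff graph is connected and all vertices have even degree
  - Eulerian path exists iff graph is connected and has 0 or 2 odd-degree vertices

Graph is connected with 0 odd-degree vertices.
Both Eulerian circuit and Eulerian path exist.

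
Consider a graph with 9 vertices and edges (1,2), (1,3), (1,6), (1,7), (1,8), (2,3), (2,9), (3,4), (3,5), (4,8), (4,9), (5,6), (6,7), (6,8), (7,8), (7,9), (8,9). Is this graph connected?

Step 1: Build adjacency list from edges:
  1: 2, 3, 6, 7, 8
  2: 1, 3, 9
  3: 1, 2, 4, 5
  4: 3, 8, 9
  5: 3, 6
  6: 1, 5, 7, 8
  7: 1, 6, 8, 9
  8: 1, 4, 6, 7, 9
  9: 2, 4, 7, 8

Step 2: Run BFS/DFS from vertex 1:
  Visited: {1, 2, 3, 6, 7, 8, 9, 4, 5}
  Reached 9 of 9 vertices

Step 3: All 9 vertices reached from vertex 1, so the graph is connected.
Answer: Yes, the graph is connected.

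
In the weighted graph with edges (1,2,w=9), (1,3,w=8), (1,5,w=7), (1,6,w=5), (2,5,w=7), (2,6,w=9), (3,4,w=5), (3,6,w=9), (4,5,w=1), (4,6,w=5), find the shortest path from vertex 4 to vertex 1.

Step 1: Build adjacency list with weights:
  1: 2(w=9), 3(w=8), 5(w=7), 6(w=5)
  2: 1(w=9), 5(w=7), 6(w=9)
  3: 1(w=8), 4(w=5), 6(w=9)
  4: 3(w=5), 5(w=1), 6(w=5)
  5: 1(w=7), 2(w=7), 4(w=1)
  6: 1(w=5), 2(w=9), 3(w=9), 4(w=5)

Step 2: Apply Dijkstra's algorithm from vertex 4:
  Visit vertex 4 (distance=0)
    Update dist[3] = 5
    Update dist[5] = 1
    Update dist[6] = 5
  Visit vertex 5 (distance=1)
    Update dist[1] = 8
    Update dist[2] = 8
  Visit vertex 3 (distance=5)
  Visit vertex 6 (distance=5)
  Visit vertex 1 (distance=8)

Step 3: Shortest path: 4 -> 5 -> 1
Total weight: 1 + 7 = 8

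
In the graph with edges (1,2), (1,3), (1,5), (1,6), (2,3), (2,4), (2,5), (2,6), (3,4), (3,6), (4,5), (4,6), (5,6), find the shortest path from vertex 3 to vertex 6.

Step 1: Build adjacency list:
  1: 2, 3, 5, 6
  2: 1, 3, 4, 5, 6
  3: 1, 2, 4, 6
  4: 2, 3, 5, 6
  5: 1, 2, 4, 6
  6: 1, 2, 3, 4, 5

Step 2: BFS from vertex 3 to find shortest path to 6:
  vertex 1 reached at distance 1
  vertex 2 reached at distance 1
  vertex 4 reached at distance 1
  vertex 6 reached at distance 1

Step 3: Shortest path: 3 -> 6
Path length: 1 edge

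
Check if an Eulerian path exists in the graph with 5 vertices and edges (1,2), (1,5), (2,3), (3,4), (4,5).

Step 1: Find the degree of each vertex:
  deg(1) = 2
  deg(2) = 2
  deg(3) = 2
  deg(4) = 2
  deg(5) = 2

Step 2: Count vertices with odd degree:
  All vertices have even degree (0 odd-degree vertices)

Step 3: Apply Euler's theorem:
  - Eulerian circuit exists iff graph is connected and all vertices have even degree
  - Eulerian path exists iff graph is connected and has 0 or 2 odd-degree vertices

Graph is connected with 0 odd-degree vertices.
Both Eulerian circuit and Eulerian path exist.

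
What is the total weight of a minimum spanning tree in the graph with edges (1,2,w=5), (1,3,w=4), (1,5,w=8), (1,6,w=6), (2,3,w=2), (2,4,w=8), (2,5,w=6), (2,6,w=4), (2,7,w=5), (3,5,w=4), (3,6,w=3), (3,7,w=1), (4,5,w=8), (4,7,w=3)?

Apply Kruskal's algorithm (sort edges by weight, add if no cycle):

Sorted edges by weight:
  (3,7) w=1
  (2,3) w=2
  (3,6) w=3
  (4,7) w=3
  (1,3) w=4
  (2,6) w=4
  (3,5) w=4
  (1,2) w=5
  (2,7) w=5
  (1,6) w=6
  (2,5) w=6
  (1,5) w=8
  (2,4) w=8
  (4,5) w=8

Add edge (3,7) w=1 -- no cycle. Running total: 1
Add edge (2,3) w=2 -- no cycle. Running total: 3
Add edge (3,6) w=3 -- no cycle. Running total: 6
Add edge (4,7) w=3 -- no cycle. Running total: 9
Add edge (1,3) w=4 -- no cycle. Running total: 13
Skip edge (2,6) w=4 -- would create cycle
Add edge (3,5) w=4 -- no cycle. Running total: 17

MST edges: (3,7,w=1), (2,3,w=2), (3,6,w=3), (4,7,w=3), (1,3,w=4), (3,5,w=4)
Total MST weight: 1 + 2 + 3 + 3 + 4 + 4 = 17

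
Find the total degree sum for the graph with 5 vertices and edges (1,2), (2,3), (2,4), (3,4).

Step 1: Count edges incident to each vertex:
  deg(1) = 1 (neighbors: 2)
  deg(2) = 3 (neighbors: 1, 3, 4)
  deg(3) = 2 (neighbors: 2, 4)
  deg(4) = 2 (neighbors: 2, 3)
  deg(5) = 0 (neighbors: none)

Step 2: Sum all degrees:
  1 + 3 + 2 + 2 + 0 = 8

Verification: sum of degrees = 2 * |E| = 2 * 4 = 8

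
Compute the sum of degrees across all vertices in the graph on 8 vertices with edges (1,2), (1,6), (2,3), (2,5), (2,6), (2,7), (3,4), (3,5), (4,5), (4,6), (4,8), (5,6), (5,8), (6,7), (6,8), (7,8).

Step 1: Count edges incident to each vertex:
  deg(1) = 2 (neighbors: 2, 6)
  deg(2) = 5 (neighbors: 1, 3, 5, 6, 7)
  deg(3) = 3 (neighbors: 2, 4, 5)
  deg(4) = 4 (neighbors: 3, 5, 6, 8)
  deg(5) = 5 (neighbors: 2, 3, 4, 6, 8)
  deg(6) = 6 (neighbors: 1, 2, 4, 5, 7, 8)
  deg(7) = 3 (neighbors: 2, 6, 8)
  deg(8) = 4 (neighbors: 4, 5, 6, 7)

Step 2: Sum all degrees:
  2 + 5 + 3 + 4 + 5 + 6 + 3 + 4 = 32

Verification: sum of degrees = 2 * |E| = 2 * 16 = 32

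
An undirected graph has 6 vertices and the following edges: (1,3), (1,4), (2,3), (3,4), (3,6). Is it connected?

Step 1: Build adjacency list from edges:
  1: 3, 4
  2: 3
  3: 1, 2, 4, 6
  4: 1, 3
  5: (none)
  6: 3

Step 2: Run BFS/DFS from vertex 1:
  Visited: {1, 3, 4, 2, 6}
  Reached 5 of 6 vertices

Step 3: Only 5 of 6 vertices reached. Graph is disconnected.
Connected components: {1, 2, 3, 4, 6}, {5}
Answer: No, the graph is not connected (2 components).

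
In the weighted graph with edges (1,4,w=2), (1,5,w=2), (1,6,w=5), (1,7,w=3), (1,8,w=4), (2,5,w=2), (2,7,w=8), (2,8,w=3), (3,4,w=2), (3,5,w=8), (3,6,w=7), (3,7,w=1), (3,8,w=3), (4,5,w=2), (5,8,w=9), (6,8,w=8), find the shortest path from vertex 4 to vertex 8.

Step 1: Build adjacency list with weights:
  1: 4(w=2), 5(w=2), 6(w=5), 7(w=3), 8(w=4)
  2: 5(w=2), 7(w=8), 8(w=3)
  3: 4(w=2), 5(w=8), 6(w=7), 7(w=1), 8(w=3)
  4: 1(w=2), 3(w=2), 5(w=2)
  5: 1(w=2), 2(w=2), 3(w=8), 4(w=2), 8(w=9)
  6: 1(w=5), 3(w=7), 8(w=8)
  7: 1(w=3), 2(w=8), 3(w=1)
  8: 1(w=4), 2(w=3), 3(w=3), 5(w=9), 6(w=8)

Step 2: Apply Dijkstra's algorithm from vertex 4:
  Visit vertex 4 (distance=0)
    Update dist[1] = 2
    Update dist[3] = 2
    Update dist[5] = 2
  Visit vertex 1 (distance=2)
    Update dist[6] = 7
    Update dist[7] = 5
    Update dist[8] = 6
  Visit vertex 3 (distance=2)
    Update dist[7] = 3
    Update dist[8] = 5
  Visit vertex 5 (distance=2)
    Update dist[2] = 4
  Visit vertex 7 (distance=3)
  Visit vertex 2 (distance=4)
  Visit vertex 8 (distance=5)

Step 3: Shortest path: 4 -> 3 -> 8
Total weight: 2 + 3 = 5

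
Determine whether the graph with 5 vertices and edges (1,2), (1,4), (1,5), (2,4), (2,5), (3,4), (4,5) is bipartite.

Step 1: Attempt 2-coloring using BFS:
  Start at vertex 1, assign color 0
  Color vertex 2 with color 1 (neighbor of 1)
  Color vertex 4 with color 1 (neighbor of 1)
  Color vertex 5 with color 1 (neighbor of 1)

Step 2: Conflict found! Vertices 2 and 4 are adjacent but have the same color.
This means the graph contains an odd cycle.

The graph is NOT bipartite.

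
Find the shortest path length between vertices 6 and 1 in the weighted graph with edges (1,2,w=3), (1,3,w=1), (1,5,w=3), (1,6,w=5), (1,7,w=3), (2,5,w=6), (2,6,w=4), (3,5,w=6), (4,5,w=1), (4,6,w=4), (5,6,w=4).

Step 1: Build adjacency list with weights:
  1: 2(w=3), 3(w=1), 5(w=3), 6(w=5), 7(w=3)
  2: 1(w=3), 5(w=6), 6(w=4)
  3: 1(w=1), 5(w=6)
  4: 5(w=1), 6(w=4)
  5: 1(w=3), 2(w=6), 3(w=6), 4(w=1), 6(w=4)
  6: 1(w=5), 2(w=4), 4(w=4), 5(w=4)
  7: 1(w=3)

Step 2: Apply Dijkstra's algorithm from vertex 6:
  Visit vertex 6 (distance=0)
    Update dist[1] = 5
    Update dist[2] = 4
    Update dist[4] = 4
    Update dist[5] = 4
  Visit vertex 2 (distance=4)
  Visit vertex 4 (distance=4)
  Visit vertex 5 (distance=4)
    Update dist[3] = 10
  Visit vertex 1 (distance=5)
    Update dist[3] = 6
    Update dist[7] = 8

Step 3: Shortest path: 6 -> 1
Total weight: 5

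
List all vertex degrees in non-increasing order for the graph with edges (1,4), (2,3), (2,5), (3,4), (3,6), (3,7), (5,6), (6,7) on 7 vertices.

Step 1: Count edges incident to each vertex:
  deg(1) = 1 (neighbors: 4)
  deg(2) = 2 (neighbors: 3, 5)
  deg(3) = 4 (neighbors: 2, 4, 6, 7)
  deg(4) = 2 (neighbors: 1, 3)
  deg(5) = 2 (neighbors: 2, 6)
  deg(6) = 3 (neighbors: 3, 5, 7)
  deg(7) = 2 (neighbors: 3, 6)

Step 2: Sort degrees in non-increasing order:
  Degrees: [1, 2, 4, 2, 2, 3, 2] -> sorted: [4, 3, 2, 2, 2, 2, 1]

Degree sequence: [4, 3, 2, 2, 2, 2, 1]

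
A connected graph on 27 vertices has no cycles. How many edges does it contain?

A tree on n vertices always has exactly n - 1 edges.
For n = 27: edges = 27 - 1 = 26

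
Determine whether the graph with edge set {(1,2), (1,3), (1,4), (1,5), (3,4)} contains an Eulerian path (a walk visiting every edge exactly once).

Step 1: Find the degree of each vertex:
  deg(1) = 4
  deg(2) = 1
  deg(3) = 2
  deg(4) = 2
  deg(5) = 1

Step 2: Count vertices with odd degree:
  Odd-degree vertices: 2, 5 (2 total)

Step 3: Apply Euler's theorem:
  - Eulerian circuit exists iff graph is connected and all vertices have even degree
  - Eulerian path exists iff graph is connected and has 0 or 2 odd-degree vertices

Graph is connected with exactly 2 odd-degree vertices (2, 5).
Eulerian path exists (starting and ending at the odd-degree vertices), but no Eulerian circuit.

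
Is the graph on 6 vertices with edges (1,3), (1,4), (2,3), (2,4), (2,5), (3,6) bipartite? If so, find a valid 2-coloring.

Step 1: Attempt 2-coloring using BFS:
  Start at vertex 1, assign color 0
  Color vertex 3 with color 1 (neighbor of 1)
  Color vertex 4 with color 1 (neighbor of 1)
  Color vertex 2 with color 0 (neighbor of 3)
  Color vertex 6 with color 0 (neighbor of 3)
  Color vertex 5 with color 1 (neighbor of 2)

Step 2: 2-coloring succeeded. No conflicts found.
  Set A (color 0): {1, 2, 6}
  Set B (color 1): {3, 4, 5}

The graph is bipartite with partition {1, 2, 6}, {3, 4, 5}.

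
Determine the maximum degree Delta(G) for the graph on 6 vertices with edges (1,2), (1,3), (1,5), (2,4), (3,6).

Step 1: Count edges incident to each vertex:
  deg(1) = 3 (neighbors: 2, 3, 5)
  deg(2) = 2 (neighbors: 1, 4)
  deg(3) = 2 (neighbors: 1, 6)
  deg(4) = 1 (neighbors: 2)
  deg(5) = 1 (neighbors: 1)
  deg(6) = 1 (neighbors: 3)

Step 2: Find maximum:
  max(3, 2, 2, 1, 1, 1) = 3 (vertex 1)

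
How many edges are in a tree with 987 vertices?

A tree on n vertices always has exactly n - 1 edges.
For n = 987: edges = 987 - 1 = 986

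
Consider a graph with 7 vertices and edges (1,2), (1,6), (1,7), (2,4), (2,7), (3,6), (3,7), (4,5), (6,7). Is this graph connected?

Step 1: Build adjacency list from edges:
  1: 2, 6, 7
  2: 1, 4, 7
  3: 6, 7
  4: 2, 5
  5: 4
  6: 1, 3, 7
  7: 1, 2, 3, 6

Step 2: Run BFS/DFS from vertex 1:
  Visited: {1, 2, 6, 7, 4, 3, 5}
  Reached 7 of 7 vertices

Step 3: All 7 vertices reached from vertex 1, so the graph is connected.
Answer: Yes, the graph is connected.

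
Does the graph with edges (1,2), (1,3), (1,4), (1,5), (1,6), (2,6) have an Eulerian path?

Step 1: Find the degree of each vertex:
  deg(1) = 5
  deg(2) = 2
  deg(3) = 1
  deg(4) = 1
  deg(5) = 1
  deg(6) = 2

Step 2: Count vertices with odd degree:
  Odd-degree vertices: 1, 3, 4, 5 (4 total)

Step 3: Apply Euler's theorem:
  - Eulerian circuit exists iff graph is connected and all vertices have even degree
  - Eulerian path exists iff graph is connected and has 0 or 2 odd-degree vertices

Graph has 4 odd-degree vertices (need 0 or 2).
Neither Eulerian path nor Eulerian circuit exists.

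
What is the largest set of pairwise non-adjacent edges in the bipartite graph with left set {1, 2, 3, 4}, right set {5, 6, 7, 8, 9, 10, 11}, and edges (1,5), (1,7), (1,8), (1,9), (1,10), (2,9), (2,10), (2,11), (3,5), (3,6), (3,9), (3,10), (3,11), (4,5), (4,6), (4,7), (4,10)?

Step 1: List the neighbors of each left vertex:
  1: 5, 7, 8, 9, 10
  2: 9, 10, 11
  3: 5, 6, 9, 10, 11
  4: 5, 6, 7, 10

Step 2: Greedily match left vertices, then look for augmenting paths:
  Match 1 -- 5
  Match 2 -- 9
  Match 3 -- 6
  Match 4 -- 7
  No augmenting path remains.

Step 3: Verify this is maximum:
  Matching size 4 = min(|L|, |R|) = min(4, 7), which is an upper bound, so this matching is maximum.

Maximum matching: {(1,5), (2,9), (3,6), (4,7)}
Size: 4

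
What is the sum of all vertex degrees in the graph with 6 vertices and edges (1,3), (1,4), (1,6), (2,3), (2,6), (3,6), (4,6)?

Step 1: Count edges incident to each vertex:
  deg(1) = 3 (neighbors: 3, 4, 6)
  deg(2) = 2 (neighbors: 3, 6)
  deg(3) = 3 (neighbors: 1, 2, 6)
  deg(4) = 2 (neighbors: 1, 6)
  deg(5) = 0 (neighbors: none)
  deg(6) = 4 (neighbors: 1, 2, 3, 4)

Step 2: Sum all degrees:
  3 + 2 + 3 + 2 + 0 + 4 = 14

Verification: sum of degrees = 2 * |E| = 2 * 7 = 14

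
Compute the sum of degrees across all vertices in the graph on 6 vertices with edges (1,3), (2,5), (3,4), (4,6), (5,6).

Step 1: Count edges incident to each vertex:
  deg(1) = 1 (neighbors: 3)
  deg(2) = 1 (neighbors: 5)
  deg(3) = 2 (neighbors: 1, 4)
  deg(4) = 2 (neighbors: 3, 6)
  deg(5) = 2 (neighbors: 2, 6)
  deg(6) = 2 (neighbors: 4, 5)

Step 2: Sum all degrees:
  1 + 1 + 2 + 2 + 2 + 2 = 10

Verification: sum of degrees = 2 * |E| = 2 * 5 = 10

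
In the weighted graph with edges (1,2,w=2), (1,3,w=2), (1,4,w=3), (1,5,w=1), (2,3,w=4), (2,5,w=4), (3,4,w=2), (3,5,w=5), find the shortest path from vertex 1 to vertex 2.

Step 1: Build adjacency list with weights:
  1: 2(w=2), 3(w=2), 4(w=3), 5(w=1)
  2: 1(w=2), 3(w=4), 5(w=4)
  3: 1(w=2), 2(w=4), 4(w=2), 5(w=5)
  4: 1(w=3), 3(w=2)
  5: 1(w=1), 2(w=4), 3(w=5)

Step 2: Apply Dijkstra's algorithm from vertex 1:
  Visit vertex 1 (distance=0)
    Update dist[2] = 2
    Update dist[3] = 2
    Update dist[4] = 3
    Update dist[5] = 1
  Visit vertex 5 (distance=1)
  Visit vertex 2 (distance=2)

Step 3: Shortest path: 1 -> 2
Total weight: 2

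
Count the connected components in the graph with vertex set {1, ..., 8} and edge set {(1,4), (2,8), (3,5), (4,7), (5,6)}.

Step 1: Build adjacency list from edges:
  1: 4
  2: 8
  3: 5
  4: 1, 7
  5: 3, 6
  6: 5
  7: 4
  8: 2

Step 2: Run BFS/DFS from vertex 1:
  Visited: {1, 4, 7}
  Reached 3 of 8 vertices

Step 3: Only 3 of 8 vertices reached. Graph is disconnected.
Connected components: {1, 4, 7}, {2, 8}, {3, 5, 6}
Number of connected components: 3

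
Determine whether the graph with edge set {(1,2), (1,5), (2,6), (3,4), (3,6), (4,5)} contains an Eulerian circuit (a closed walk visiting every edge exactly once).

Step 1: Find the degree of each vertex:
  deg(1) = 2
  deg(2) = 2
  deg(3) = 2
  deg(4) = 2
  deg(5) = 2
  deg(6) = 2

Step 2: Count vertices with odd degree:
  All vertices have even degree (0 odd-degree vertices)

Step 3: Apply Euler's theorem:
  - Eulerian circuit exists iff graph is connected and all vertices have even degree
  - Eulerian path exists iff graph is connected and has 0 or 2 odd-degree vertices

Graph is connected with 0 odd-degree vertices.
Both Eulerian circuit and Eulerian path exist.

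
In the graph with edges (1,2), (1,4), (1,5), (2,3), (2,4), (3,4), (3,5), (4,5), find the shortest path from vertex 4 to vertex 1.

Step 1: Build adjacency list:
  1: 2, 4, 5
  2: 1, 3, 4
  3: 2, 4, 5
  4: 1, 2, 3, 5
  5: 1, 3, 4

Step 2: BFS from vertex 4 to find shortest path to 1:
  vertex 1 reached at distance 1

Step 3: Shortest path: 4 -> 1
Path length: 1 edge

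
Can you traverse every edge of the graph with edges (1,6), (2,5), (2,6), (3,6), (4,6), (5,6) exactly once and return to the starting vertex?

Step 1: Find the degree of each vertex:
  deg(1) = 1
  deg(2) = 2
  deg(3) = 1
  deg(4) = 1
  deg(5) = 2
  deg(6) = 5

Step 2: Count vertices with odd degree:
  Odd-degree vertices: 1, 3, 4, 6 (4 total)

Step 3: Apply Euler's theorem:
  - Eulerian circuit exists iff graph is connected and all vertices have even degree
  - Eulerian path exists iff graph is connected and has 0 or 2 odd-degree vertices

Graph has 4 odd-degree vertices (need 0 or 2).
Neither Eulerian path nor Eulerian circuit exists.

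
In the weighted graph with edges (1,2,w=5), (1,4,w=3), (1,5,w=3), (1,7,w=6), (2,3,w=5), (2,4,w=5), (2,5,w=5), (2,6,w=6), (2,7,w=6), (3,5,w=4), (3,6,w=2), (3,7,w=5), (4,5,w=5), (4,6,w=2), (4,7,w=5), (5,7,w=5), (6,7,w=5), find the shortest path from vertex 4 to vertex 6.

Step 1: Build adjacency list with weights:
  1: 2(w=5), 4(w=3), 5(w=3), 7(w=6)
  2: 1(w=5), 3(w=5), 4(w=5), 5(w=5), 6(w=6), 7(w=6)
  3: 2(w=5), 5(w=4), 6(w=2), 7(w=5)
  4: 1(w=3), 2(w=5), 5(w=5), 6(w=2), 7(w=5)
  5: 1(w=3), 2(w=5), 3(w=4), 4(w=5), 7(w=5)
  6: 2(w=6), 3(w=2), 4(w=2), 7(w=5)
  7: 1(w=6), 2(w=6), 3(w=5), 4(w=5), 5(w=5), 6(w=5)

Step 2: Apply Dijkstra's algorithm from vertex 4:
  Visit vertex 4 (distance=0)
    Update dist[1] = 3
    Update dist[2] = 5
    Update dist[5] = 5
    Update dist[6] = 2
    Update dist[7] = 5
  Visit vertex 6 (distance=2)
    Update dist[3] = 4

Step 3: Shortest path: 4 -> 6
Total weight: 2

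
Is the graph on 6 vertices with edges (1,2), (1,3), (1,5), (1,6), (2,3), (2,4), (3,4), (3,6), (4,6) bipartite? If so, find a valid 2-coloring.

Step 1: Attempt 2-coloring using BFS:
  Start at vertex 1, assign color 0
  Color vertex 2 with color 1 (neighbor of 1)
  Color vertex 3 with color 1 (neighbor of 1)
  Color vertex 5 with color 1 (neighbor of 1)
  Color vertex 6 with color 1 (neighbor of 1)

Step 2: Conflict found! Vertices 2 and 3 are adjacent but have the same color.
This means the graph contains an odd cycle.

The graph is NOT bipartite.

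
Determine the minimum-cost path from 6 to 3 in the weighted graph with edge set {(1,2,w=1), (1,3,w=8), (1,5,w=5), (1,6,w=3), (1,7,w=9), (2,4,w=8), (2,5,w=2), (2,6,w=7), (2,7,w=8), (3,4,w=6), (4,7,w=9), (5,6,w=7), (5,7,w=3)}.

Step 1: Build adjacency list with weights:
  1: 2(w=1), 3(w=8), 5(w=5), 6(w=3), 7(w=9)
  2: 1(w=1), 4(w=8), 5(w=2), 6(w=7), 7(w=8)
  3: 1(w=8), 4(w=6)
  4: 2(w=8), 3(w=6), 7(w=9)
  5: 1(w=5), 2(w=2), 6(w=7), 7(w=3)
  6: 1(w=3), 2(w=7), 5(w=7)
  7: 1(w=9), 2(w=8), 4(w=9), 5(w=3)

Step 2: Apply Dijkstra's algorithm from vertex 6:
  Visit vertex 6 (distance=0)
    Update dist[1] = 3
    Update dist[2] = 7
    Update dist[5] = 7
  Visit vertex 1 (distance=3)
    Update dist[2] = 4
    Update dist[3] = 11
    Update dist[7] = 12
  Visit vertex 2 (distance=4)
    Update dist[4] = 12
    Update dist[5] = 6
  Visit vertex 5 (distance=6)
    Update dist[7] = 9
  Visit vertex 7 (distance=9)
  Visit vertex 3 (distance=11)

Step 3: Shortest path: 6 -> 1 -> 3
Total weight: 3 + 8 = 11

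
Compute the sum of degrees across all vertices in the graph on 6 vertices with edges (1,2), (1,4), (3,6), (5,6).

Step 1: Count edges incident to each vertex:
  deg(1) = 2 (neighbors: 2, 4)
  deg(2) = 1 (neighbors: 1)
  deg(3) = 1 (neighbors: 6)
  deg(4) = 1 (neighbors: 1)
  deg(5) = 1 (neighbors: 6)
  deg(6) = 2 (neighbors: 3, 5)

Step 2: Sum all degrees:
  2 + 1 + 1 + 1 + 1 + 2 = 8

Verification: sum of degrees = 2 * |E| = 2 * 4 = 8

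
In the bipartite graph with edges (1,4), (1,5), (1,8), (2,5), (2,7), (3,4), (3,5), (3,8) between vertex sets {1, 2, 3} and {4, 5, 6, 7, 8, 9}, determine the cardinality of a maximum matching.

Step 1: List the neighbors of each left vertex:
  1: 4, 5, 8
  2: 5, 7
  3: 4, 5, 8

Step 2: Greedily match left vertices, then look for augmenting paths:
  Match 1 -- 4
  Match 2 -- 5
  Match 3 -- 8
  No augmenting path remains.

Step 3: Verify this is maximum:
  Matching size 3 = min(|L|, |R|) = min(3, 6), which is an upper bound, so this matching is maximum.

Maximum matching: {(1,4), (2,5), (3,8)}
Size: 3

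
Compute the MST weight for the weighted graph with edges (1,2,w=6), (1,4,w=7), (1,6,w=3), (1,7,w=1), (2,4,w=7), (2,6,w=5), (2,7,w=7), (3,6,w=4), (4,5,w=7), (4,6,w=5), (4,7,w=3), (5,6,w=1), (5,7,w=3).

Apply Kruskal's algorithm (sort edges by weight, add if no cycle):

Sorted edges by weight:
  (1,7) w=1
  (5,6) w=1
  (1,6) w=3
  (4,7) w=3
  (5,7) w=3
  (3,6) w=4
  (2,6) w=5
  (4,6) w=5
  (1,2) w=6
  (1,4) w=7
  (2,4) w=7
  (2,7) w=7
  (4,5) w=7

Add edge (1,7) w=1 -- no cycle. Running total: 1
Add edge (5,6) w=1 -- no cycle. Running total: 2
Add edge (1,6) w=3 -- no cycle. Running total: 5
Add edge (4,7) w=3 -- no cycle. Running total: 8
Skip edge (5,7) w=3 -- would create cycle
Add edge (3,6) w=4 -- no cycle. Running total: 12
Add edge (2,6) w=5 -- no cycle. Running total: 17

MST edges: (1,7,w=1), (5,6,w=1), (1,6,w=3), (4,7,w=3), (3,6,w=4), (2,6,w=5)
Total MST weight: 1 + 1 + 3 + 3 + 4 + 5 = 17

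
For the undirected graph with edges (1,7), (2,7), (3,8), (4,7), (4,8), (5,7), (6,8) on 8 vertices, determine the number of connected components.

Step 1: Build adjacency list from edges:
  1: 7
  2: 7
  3: 8
  4: 7, 8
  5: 7
  6: 8
  7: 1, 2, 4, 5
  8: 3, 4, 6

Step 2: Run BFS/DFS from vertex 1:
  Visited: {1, 7, 2, 4, 5, 8, 3, 6}
  Reached 8 of 8 vertices

Step 3: All 8 vertices reached from vertex 1, so the graph is connected.
Number of connected components: 1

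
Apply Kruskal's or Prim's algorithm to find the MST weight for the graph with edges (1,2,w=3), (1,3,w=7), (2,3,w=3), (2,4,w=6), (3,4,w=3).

Apply Kruskal's algorithm (sort edges by weight, add if no cycle):

Sorted edges by weight:
  (1,2) w=3
  (2,3) w=3
  (3,4) w=3
  (2,4) w=6
  (1,3) w=7

Add edge (1,2) w=3 -- no cycle. Running total: 3
Add edge (2,3) w=3 -- no cycle. Running total: 6
Add edge (3,4) w=3 -- no cycle. Running total: 9

MST edges: (1,2,w=3), (2,3,w=3), (3,4,w=3)
Total MST weight: 3 + 3 + 3 = 9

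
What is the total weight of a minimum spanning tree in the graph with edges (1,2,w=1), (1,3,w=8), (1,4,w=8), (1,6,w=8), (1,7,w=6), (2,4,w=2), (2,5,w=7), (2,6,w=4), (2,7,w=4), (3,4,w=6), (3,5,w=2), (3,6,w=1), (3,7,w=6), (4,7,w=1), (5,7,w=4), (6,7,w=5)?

Apply Kruskal's algorithm (sort edges by weight, add if no cycle):

Sorted edges by weight:
  (1,2) w=1
  (3,6) w=1
  (4,7) w=1
  (2,4) w=2
  (3,5) w=2
  (2,6) w=4
  (2,7) w=4
  (5,7) w=4
  (6,7) w=5
  (1,7) w=6
  (3,4) w=6
  (3,7) w=6
  (2,5) w=7
  (1,4) w=8
  (1,3) w=8
  (1,6) w=8

Add edge (1,2) w=1 -- no cycle. Running total: 1
Add edge (3,6) w=1 -- no cycle. Running total: 2
Add edge (4,7) w=1 -- no cycle. Running total: 3
Add edge (2,4) w=2 -- no cycle. Running total: 5
Add edge (3,5) w=2 -- no cycle. Running total: 7
Add edge (2,6) w=4 -- no cycle. Running total: 11

MST edges: (1,2,w=1), (3,6,w=1), (4,7,w=1), (2,4,w=2), (3,5,w=2), (2,6,w=4)
Total MST weight: 1 + 1 + 1 + 2 + 2 + 4 = 11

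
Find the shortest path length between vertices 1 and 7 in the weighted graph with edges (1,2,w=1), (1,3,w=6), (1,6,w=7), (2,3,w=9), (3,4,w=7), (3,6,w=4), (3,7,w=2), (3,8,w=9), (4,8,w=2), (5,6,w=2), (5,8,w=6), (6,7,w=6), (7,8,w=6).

Step 1: Build adjacency list with weights:
  1: 2(w=1), 3(w=6), 6(w=7)
  2: 1(w=1), 3(w=9)
  3: 1(w=6), 2(w=9), 4(w=7), 6(w=4), 7(w=2), 8(w=9)
  4: 3(w=7), 8(w=2)
  5: 6(w=2), 8(w=6)
  6: 1(w=7), 3(w=4), 5(w=2), 7(w=6)
  7: 3(w=2), 6(w=6), 8(w=6)
  8: 3(w=9), 4(w=2), 5(w=6), 7(w=6)

Step 2: Apply Dijkstra's algorithm from vertex 1:
  Visit vertex 1 (distance=0)
    Update dist[2] = 1
    Update dist[3] = 6
    Update dist[6] = 7
  Visit vertex 2 (distance=1)
  Visit vertex 3 (distance=6)
    Update dist[4] = 13
    Update dist[7] = 8
    Update dist[8] = 15
  Visit vertex 6 (distance=7)
    Update dist[5] = 9
  Visit vertex 7 (distance=8)
    Update dist[8] = 14

Step 3: Shortest path: 1 -> 3 -> 7
Total weight: 6 + 2 = 8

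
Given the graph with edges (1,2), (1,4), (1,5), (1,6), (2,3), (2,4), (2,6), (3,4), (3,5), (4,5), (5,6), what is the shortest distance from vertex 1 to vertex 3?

Step 1: Build adjacency list:
  1: 2, 4, 5, 6
  2: 1, 3, 4, 6
  3: 2, 4, 5
  4: 1, 2, 3, 5
  5: 1, 3, 4, 6
  6: 1, 2, 5

Step 2: BFS from vertex 1 to find shortest path to 3:
  vertex 2 reached at distance 1
  vertex 4 reached at distance 1
  vertex 5 reached at distance 1
  vertex 6 reached at distance 1
  vertex 3 reached at distance 2

Step 3: Shortest path: 1 -> 4 -> 3
Path length: 2 edges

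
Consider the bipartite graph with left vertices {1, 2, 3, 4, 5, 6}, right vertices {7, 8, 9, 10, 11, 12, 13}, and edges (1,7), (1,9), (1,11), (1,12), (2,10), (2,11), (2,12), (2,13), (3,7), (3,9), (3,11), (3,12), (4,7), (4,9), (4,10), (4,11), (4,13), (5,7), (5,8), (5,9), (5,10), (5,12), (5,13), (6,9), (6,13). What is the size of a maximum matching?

Step 1: List the neighbors of each left vertex:
  1: 7, 9, 11, 12
  2: 10, 11, 12, 13
  3: 7, 9, 11, 12
  4: 7, 9, 10, 11, 13
  5: 7, 8, 9, 10, 12, 13
  6: 9, 13

Step 2: Greedily match left vertices, then look for augmenting paths:
  Match 1 -- 7
  Match 2 -- 10
  Match 3 -- 9
  Match 4 -- 11
  Match 5 -- 8
  Match 6 -- 13
  No augmenting path remains.

Step 3: Verify this is maximum:
  Matching size 6 = min(|L|, |R|) = min(6, 7), which is an upper bound, so this matching is maximum.

Maximum matching: {(1,7), (2,10), (3,9), (4,11), (5,8), (6,13)}
Size: 6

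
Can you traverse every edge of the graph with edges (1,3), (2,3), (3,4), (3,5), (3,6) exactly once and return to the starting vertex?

Step 1: Find the degree of each vertex:
  deg(1) = 1
  deg(2) = 1
  deg(3) = 5
  deg(4) = 1
  deg(5) = 1
  deg(6) = 1

Step 2: Count vertices with odd degree:
  Odd-degree vertices: 1, 2, 3, 4, 5, 6 (6 total)

Step 3: Apply Euler's theorem:
  - Eulerian circuit exists iff graph is connected and all vertices have even degree
  - Eulerian path exists iff graph is connected and has 0 or 2 odd-degree vertices

Graph has 6 odd-degree vertices (need 0 or 2).
Neither Eulerian path nor Eulerian circuit exists.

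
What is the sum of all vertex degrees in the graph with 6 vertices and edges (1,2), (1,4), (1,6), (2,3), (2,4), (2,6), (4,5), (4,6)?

Step 1: Count edges incident to each vertex:
  deg(1) = 3 (neighbors: 2, 4, 6)
  deg(2) = 4 (neighbors: 1, 3, 4, 6)
  deg(3) = 1 (neighbors: 2)
  deg(4) = 4 (neighbors: 1, 2, 5, 6)
  deg(5) = 1 (neighbors: 4)
  deg(6) = 3 (neighbors: 1, 2, 4)

Step 2: Sum all degrees:
  3 + 4 + 1 + 4 + 1 + 3 = 16

Verification: sum of degrees = 2 * |E| = 2 * 8 = 16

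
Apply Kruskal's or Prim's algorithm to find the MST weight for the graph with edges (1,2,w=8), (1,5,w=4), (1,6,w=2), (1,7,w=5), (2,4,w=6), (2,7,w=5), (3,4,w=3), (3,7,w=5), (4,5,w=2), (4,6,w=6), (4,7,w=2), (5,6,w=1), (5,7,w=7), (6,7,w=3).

Apply Kruskal's algorithm (sort edges by weight, add if no cycle):

Sorted edges by weight:
  (5,6) w=1
  (1,6) w=2
  (4,5) w=2
  (4,7) w=2
  (3,4) w=3
  (6,7) w=3
  (1,5) w=4
  (1,7) w=5
  (2,7) w=5
  (3,7) w=5
  (2,4) w=6
  (4,6) w=6
  (5,7) w=7
  (1,2) w=8

Add edge (5,6) w=1 -- no cycle. Running total: 1
Add edge (1,6) w=2 -- no cycle. Running total: 3
Add edge (4,5) w=2 -- no cycle. Running total: 5
Add edge (4,7) w=2 -- no cycle. Running total: 7
Add edge (3,4) w=3 -- no cycle. Running total: 10
Skip edge (6,7) w=3 -- would create cycle
Skip edge (1,5) w=4 -- would create cycle
Skip edge (1,7) w=5 -- would create cycle
Add edge (2,7) w=5 -- no cycle. Running total: 15

MST edges: (5,6,w=1), (1,6,w=2), (4,5,w=2), (4,7,w=2), (3,4,w=3), (2,7,w=5)
Total MST weight: 1 + 2 + 2 + 2 + 3 + 5 = 15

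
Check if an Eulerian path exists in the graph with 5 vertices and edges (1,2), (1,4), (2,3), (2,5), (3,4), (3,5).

Step 1: Find the degree of each vertex:
  deg(1) = 2
  deg(2) = 3
  deg(3) = 3
  deg(4) = 2
  deg(5) = 2

Step 2: Count vertices with odd degree:
  Odd-degree vertices: 2, 3 (2 total)

Step 3: Apply Euler's theorem:
  - Eulerian circuit exists iff graph is connected and all vertices have even degree
  - Eulerian path exists iff graph is connected and has 0 or 2 odd-degree vertices

Graph is connected with exactly 2 odd-degree vertices (2, 3).
Eulerian path exists (starting and ending at the odd-degree vertices), but no Eulerian circuit.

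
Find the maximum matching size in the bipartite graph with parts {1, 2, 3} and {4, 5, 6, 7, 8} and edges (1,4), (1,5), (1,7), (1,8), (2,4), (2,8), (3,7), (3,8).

Step 1: List the neighbors of each left vertex:
  1: 4, 5, 7, 8
  2: 4, 8
  3: 7, 8

Step 2: Greedily match left vertices, then look for augmenting paths:
  Match 1 -- 4
  Match 2 -- 8
  Match 3 -- 7
  No augmenting path remains.

Step 3: Verify this is maximum:
  Matching size 3 = min(|L|, |R|) = min(3, 5), which is an upper bound, so this matching is maximum.

Maximum matching: {(1,4), (2,8), (3,7)}
Size: 3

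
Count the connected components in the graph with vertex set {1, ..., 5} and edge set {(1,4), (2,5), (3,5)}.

Step 1: Build adjacency list from edges:
  1: 4
  2: 5
  3: 5
  4: 1
  5: 2, 3

Step 2: Run BFS/DFS from vertex 1:
  Visited: {1, 4}
  Reached 2 of 5 vertices

Step 3: Only 2 of 5 vertices reached. Graph is disconnected.
Connected components: {1, 4}, {2, 3, 5}
Number of connected components: 2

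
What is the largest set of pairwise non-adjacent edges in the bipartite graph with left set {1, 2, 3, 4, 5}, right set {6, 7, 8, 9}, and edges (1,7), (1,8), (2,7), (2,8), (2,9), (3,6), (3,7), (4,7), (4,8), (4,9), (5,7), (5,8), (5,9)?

Step 1: List the neighbors of each left vertex:
  1: 7, 8
  2: 7, 8, 9
  3: 6, 7
  4: 7, 8, 9
  5: 7, 8, 9

Step 2: Greedily match left vertices, then look for augmenting paths:
  Match 1 -- 7
  Match 2 -- 8
  Match 3 -- 6
  Match 4 -- 9
  No augmenting path remains.

Step 3: Verify this is maximum:
  Matching size 4 = min(|L|, |R|) = min(5, 4), which is an upper bound, so this matching is maximum.

Maximum matching: {(1,7), (2,8), (3,6), (4,9)}
Size: 4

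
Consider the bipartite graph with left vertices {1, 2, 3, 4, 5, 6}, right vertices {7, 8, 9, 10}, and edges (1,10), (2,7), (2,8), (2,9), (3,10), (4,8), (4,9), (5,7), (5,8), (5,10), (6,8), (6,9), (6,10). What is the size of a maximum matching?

Step 1: List the neighbors of each left vertex:
  1: 10
  2: 7, 8, 9
  3: 10
  4: 8, 9
  5: 7, 8, 10
  6: 8, 9, 10

Step 2: Greedily match left vertices, then look for augmenting paths:
  Match 1 -- 10
  Match 2 -- 7
  Match 4 -- 8
  Match 6 -- 9
  No augmenting path remains.

Step 3: Verify this is maximum:
  Matching size 4 = min(|L|, |R|) = min(6, 4), which is an upper bound, so this matching is maximum.

Maximum matching: {(1,10), (2,7), (4,8), (6,9)}
Size: 4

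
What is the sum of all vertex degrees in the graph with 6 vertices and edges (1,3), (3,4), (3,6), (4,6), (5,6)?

Step 1: Count edges incident to each vertex:
  deg(1) = 1 (neighbors: 3)
  deg(2) = 0 (neighbors: none)
  deg(3) = 3 (neighbors: 1, 4, 6)
  deg(4) = 2 (neighbors: 3, 6)
  deg(5) = 1 (neighbors: 6)
  deg(6) = 3 (neighbors: 3, 4, 5)

Step 2: Sum all degrees:
  1 + 0 + 3 + 2 + 1 + 3 = 10

Verification: sum of degrees = 2 * |E| = 2 * 5 = 10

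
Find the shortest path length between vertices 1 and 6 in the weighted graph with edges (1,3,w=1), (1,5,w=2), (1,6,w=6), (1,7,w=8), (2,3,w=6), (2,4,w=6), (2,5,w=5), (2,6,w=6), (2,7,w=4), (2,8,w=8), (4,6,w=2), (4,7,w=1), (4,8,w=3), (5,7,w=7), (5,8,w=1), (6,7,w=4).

Step 1: Build adjacency list with weights:
  1: 3(w=1), 5(w=2), 6(w=6), 7(w=8)
  2: 3(w=6), 4(w=6), 5(w=5), 6(w=6), 7(w=4), 8(w=8)
  3: 1(w=1), 2(w=6)
  4: 2(w=6), 6(w=2), 7(w=1), 8(w=3)
  5: 1(w=2), 2(w=5), 7(w=7), 8(w=1)
  6: 1(w=6), 2(w=6), 4(w=2), 7(w=4)
  7: 1(w=8), 2(w=4), 4(w=1), 5(w=7), 6(w=4)
  8: 2(w=8), 4(w=3), 5(w=1)

Step 2: Apply Dijkstra's algorithm from vertex 1:
  Visit vertex 1 (distance=0)
    Update dist[3] = 1
    Update dist[5] = 2
    Update dist[6] = 6
    Update dist[7] = 8
  Visit vertex 3 (distance=1)
    Update dist[2] = 7
  Visit vertex 5 (distance=2)
    Update dist[8] = 3
  Visit vertex 8 (distance=3)
    Update dist[4] = 6
  Visit vertex 4 (distance=6)
    Update dist[7] = 7
  Visit vertex 6 (distance=6)

Step 3: Shortest path: 1 -> 6
Total weight: 6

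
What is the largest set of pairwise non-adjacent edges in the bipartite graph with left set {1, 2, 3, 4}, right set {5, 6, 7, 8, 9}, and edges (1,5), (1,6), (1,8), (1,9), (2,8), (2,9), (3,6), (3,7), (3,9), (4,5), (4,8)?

Step 1: List the neighbors of each left vertex:
  1: 5, 6, 8, 9
  2: 8, 9
  3: 6, 7, 9
  4: 5, 8

Step 2: Greedily match left vertices, then look for augmenting paths:
  Match 1 -- 9
  Match 2 -- 8
  Match 3 -- 6
  Match 4 -- 5
  No augmenting path remains.

Step 3: Verify this is maximum:
  Matching size 4 = min(|L|, |R|) = min(4, 5), which is an upper bound, so this matching is maximum.

Maximum matching: {(1,9), (2,8), (3,6), (4,5)}
Size: 4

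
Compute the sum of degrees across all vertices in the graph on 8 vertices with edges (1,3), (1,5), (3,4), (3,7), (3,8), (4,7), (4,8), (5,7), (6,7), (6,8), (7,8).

Step 1: Count edges incident to each vertex:
  deg(1) = 2 (neighbors: 3, 5)
  deg(2) = 0 (neighbors: none)
  deg(3) = 4 (neighbors: 1, 4, 7, 8)
  deg(4) = 3 (neighbors: 3, 7, 8)
  deg(5) = 2 (neighbors: 1, 7)
  deg(6) = 2 (neighbors: 7, 8)
  deg(7) = 5 (neighbors: 3, 4, 5, 6, 8)
  deg(8) = 4 (neighbors: 3, 4, 6, 7)

Step 2: Sum all degrees:
  2 + 0 + 4 + 3 + 2 + 2 + 5 + 4 = 22

Verification: sum of degrees = 2 * |E| = 2 * 11 = 22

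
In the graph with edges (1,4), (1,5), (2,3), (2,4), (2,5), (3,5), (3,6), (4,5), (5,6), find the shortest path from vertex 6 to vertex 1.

Step 1: Build adjacency list:
  1: 4, 5
  2: 3, 4, 5
  3: 2, 5, 6
  4: 1, 2, 5
  5: 1, 2, 3, 4, 6
  6: 3, 5

Step 2: BFS from vertex 6 to find shortest path to 1:
  vertex 3 reached at distance 1
  vertex 5 reached at distance 1
  vertex 2 reached at distance 2
  vertex 1 reached at distance 2

Step 3: Shortest path: 6 -> 5 -> 1
Path length: 2 edges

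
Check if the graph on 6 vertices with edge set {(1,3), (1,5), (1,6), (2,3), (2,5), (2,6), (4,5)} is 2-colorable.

Step 1: Attempt 2-coloring using BFS:
  Start at vertex 1, assign color 0
  Color vertex 3 with color 1 (neighbor of 1)
  Color vertex 5 with color 1 (neighbor of 1)
  Color vertex 6 with color 1 (neighbor of 1)
  Color vertex 2 with color 0 (neighbor of 3)
  Color vertex 4 with color 0 (neighbor of 5)

Step 2: 2-coloring succeeded. No conflicts found.
  Set A (color 0): {1, 2, 4}
  Set B (color 1): {3, 5, 6}

The graph is bipartite with partition {1, 2, 4}, {3, 5, 6}.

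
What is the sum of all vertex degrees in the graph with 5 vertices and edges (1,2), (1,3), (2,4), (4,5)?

Step 1: Count edges incident to each vertex:
  deg(1) = 2 (neighbors: 2, 3)
  deg(2) = 2 (neighbors: 1, 4)
  deg(3) = 1 (neighbors: 1)
  deg(4) = 2 (neighbors: 2, 5)
  deg(5) = 1 (neighbors: 4)

Step 2: Sum all degrees:
  2 + 2 + 1 + 2 + 1 = 8

Verification: sum of degrees = 2 * |E| = 2 * 4 = 8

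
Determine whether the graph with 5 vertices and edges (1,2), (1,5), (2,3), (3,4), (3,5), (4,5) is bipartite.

Step 1: Attempt 2-coloring using BFS:
  Start at vertex 1, assign color 0
  Color vertex 2 with color 1 (neighbor of 1)
  Color vertex 5 with color 1 (neighbor of 1)
  Color vertex 3 with color 0 (neighbor of 2)
  Color vertex 4 with color 0 (neighbor of 5)

Step 2: Conflict found! Vertices 3 and 4 are adjacent but have the same color.
This means the graph contains an odd cycle.

The graph is NOT bipartite.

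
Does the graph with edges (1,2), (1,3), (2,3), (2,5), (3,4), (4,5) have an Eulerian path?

Step 1: Find the degree of each vertex:
  deg(1) = 2
  deg(2) = 3
  deg(3) = 3
  deg(4) = 2
  deg(5) = 2

Step 2: Count vertices with odd degree:
  Odd-degree vertices: 2, 3 (2 total)

Step 3: Apply Euler's theorem:
  - Eulerian circuit exists iff graph is connected and all vertices have even degree
  - Eulerian path exists iff graph is connected and has 0 or 2 odd-degree vertices

Graph is connected with exactly 2 odd-degree vertices (2, 3).
Eulerian path exists (starting and ending at the odd-degree vertices), but no Eulerian circuit.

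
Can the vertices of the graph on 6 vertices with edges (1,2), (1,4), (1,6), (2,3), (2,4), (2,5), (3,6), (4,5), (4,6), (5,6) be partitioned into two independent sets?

Step 1: Attempt 2-coloring using BFS:
  Start at vertex 1, assign color 0
  Color vertex 2 with color 1 (neighbor of 1)
  Color vertex 4 with color 1 (neighbor of 1)
  Color vertex 6 with color 1 (neighbor of 1)
  Color vertex 3 with color 0 (neighbor of 2)

Step 2: Conflict found! Vertices 2 and 4 are adjacent but have the same color.
This means the graph contains an odd cycle.

The graph is NOT bipartite.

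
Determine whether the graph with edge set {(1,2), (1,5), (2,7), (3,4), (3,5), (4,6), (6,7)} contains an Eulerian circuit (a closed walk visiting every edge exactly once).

Step 1: Find the degree of each vertex:
  deg(1) = 2
  deg(2) = 2
  deg(3) = 2
  deg(4) = 2
  deg(5) = 2
  deg(6) = 2
  deg(7) = 2

Step 2: Count vertices with odd degree:
  All vertices have even degree (0 odd-degree vertices)

Step 3: Apply Euler's theorem:
  - Eulerian circuit exists iff graph is connected and all vertices have even degree
  - Eulerian path exists iff graph is connected and has 0 or 2 odd-degree vertices

Graph is connected with 0 odd-degree vertices.
Both Eulerian circuit and Eulerian path exist.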